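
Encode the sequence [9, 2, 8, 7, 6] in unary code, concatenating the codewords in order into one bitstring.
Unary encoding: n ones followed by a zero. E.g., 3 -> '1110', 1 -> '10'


Encode each number as n ones followed by a terminating 0:
  9 -> 1111111110 (10 bits)
  2 -> 110 (3 bits)
  8 -> 111111110 (9 bits)
  7 -> 11111110 (8 bits)
  6 -> 1111110 (7 bits)
Total length = 10 + 3 + 9 + 8 + 7 = 37 bits.

Unary([9, 2, 8, 7, 6]) = 1111111110110111111110111111101111110 (37 bits)


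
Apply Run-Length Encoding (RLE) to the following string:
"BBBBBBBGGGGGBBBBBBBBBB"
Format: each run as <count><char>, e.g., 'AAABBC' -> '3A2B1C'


Scanning runs left to right:
  i=0: run of 'B' x 7 -> '7B'
  i=7: run of 'G' x 5 -> '5G'
  i=12: run of 'B' x 10 -> '10B'

RLE = 7B5G10B


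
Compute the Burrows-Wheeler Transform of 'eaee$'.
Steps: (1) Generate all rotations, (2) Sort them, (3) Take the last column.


Rotations (sorted):
  0: $eaee -> last char: e
  1: aee$e -> last char: e
  2: e$eae -> last char: e
  3: eaee$ -> last char: $
  4: ee$ea -> last char: a


BWT = eee$a


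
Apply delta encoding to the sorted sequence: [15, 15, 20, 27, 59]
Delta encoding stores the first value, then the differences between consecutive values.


First value: 15
Deltas:
  15 - 15 = 0
  20 - 15 = 5
  27 - 20 = 7
  59 - 27 = 32


Delta encoded: [15, 0, 5, 7, 32]


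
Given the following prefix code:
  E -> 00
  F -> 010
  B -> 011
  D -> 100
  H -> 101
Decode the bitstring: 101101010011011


Decoding step by step:
Bits 101 -> H
Bits 101 -> H
Bits 010 -> F
Bits 011 -> B
Bits 011 -> B


Decoded message: HHFBB


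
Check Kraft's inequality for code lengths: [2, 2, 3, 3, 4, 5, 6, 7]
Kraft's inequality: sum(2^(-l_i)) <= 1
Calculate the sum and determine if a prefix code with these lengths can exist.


Sum = 2^(-2) + 2^(-2) + 2^(-3) + 2^(-3) + 2^(-4) + 2^(-5) + 2^(-6) + 2^(-7)
    = 0.25 + 0.25 + 0.125 + 0.125 + 0.0625 + 0.03125 + 0.015625 + 0.0078125
    = 111/128 = 0.8671875
Since 0.8671875 <= 1, Kraft's inequality IS satisfied.
A prefix code with these lengths CAN exist.

Kraft sum = 0.8671875. Satisfied.


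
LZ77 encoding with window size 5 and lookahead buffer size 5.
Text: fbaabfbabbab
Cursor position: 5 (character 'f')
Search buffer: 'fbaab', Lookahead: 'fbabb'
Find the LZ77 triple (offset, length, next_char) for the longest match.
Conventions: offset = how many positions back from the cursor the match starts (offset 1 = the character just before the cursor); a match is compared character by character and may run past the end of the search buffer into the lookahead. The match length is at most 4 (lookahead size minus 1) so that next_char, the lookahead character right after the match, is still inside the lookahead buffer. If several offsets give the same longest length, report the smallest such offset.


Try each offset into the search buffer:
  offset=1 (pos 4, char 'b'): match length 0
  offset=2 (pos 3, char 'a'): match length 0
  offset=3 (pos 2, char 'a'): match length 0
  offset=4 (pos 1, char 'b'): match length 0
  offset=5 (pos 0, char 'f'): match length 3
Longest match has length 3 at offset 5.
next_char = character at position 5 + 3 = 8 -> 'b'

Best match: offset=5, length=3 (matching 'fba' starting at position 0)
LZ77 triple: (5, 3, 'b')


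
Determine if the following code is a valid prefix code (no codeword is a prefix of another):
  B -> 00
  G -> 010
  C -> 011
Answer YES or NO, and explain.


Checking each pair (does one codeword prefix another?):
  B='00' vs G='010': no prefix
  B='00' vs C='011': no prefix
  G='010' vs B='00': no prefix
  G='010' vs C='011': no prefix
  C='011' vs B='00': no prefix
  C='011' vs G='010': no prefix
No violation found over all pairs.

YES -- this is a valid prefix code. No codeword is a prefix of any other codeword.


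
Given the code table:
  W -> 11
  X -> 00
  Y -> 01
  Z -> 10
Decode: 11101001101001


Decoding:
11 -> W
10 -> Z
10 -> Z
01 -> Y
10 -> Z
10 -> Z
01 -> Y


Result: WZZYZZY


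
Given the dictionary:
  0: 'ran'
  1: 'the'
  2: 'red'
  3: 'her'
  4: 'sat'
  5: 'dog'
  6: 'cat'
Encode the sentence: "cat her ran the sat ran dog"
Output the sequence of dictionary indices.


Look up each word in the dictionary:
  'cat' -> 6
  'her' -> 3
  'ran' -> 0
  'the' -> 1
  'sat' -> 4
  'ran' -> 0
  'dog' -> 5

Encoded: [6, 3, 0, 1, 4, 0, 5]


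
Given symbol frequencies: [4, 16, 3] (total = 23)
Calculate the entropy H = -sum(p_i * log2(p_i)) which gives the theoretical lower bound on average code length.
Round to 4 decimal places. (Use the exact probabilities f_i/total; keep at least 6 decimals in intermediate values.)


Per-symbol terms -p_i * log2(p_i) with p_i = f_i/23:
  p = 4/23 = 0.173913: log2(p) = -2.523562, -p*log2(p) = 0.438880
  p = 16/23 = 0.695652: log2(p) = -0.523562, -p*log2(p) = 0.364217
  p = 3/23 = 0.130435: log2(p) = -2.938599, -p*log2(p) = 0.383296
H = 0.438880 + 0.364217 + 0.383296 = 1.186393

H = 1.1864 bits/symbol


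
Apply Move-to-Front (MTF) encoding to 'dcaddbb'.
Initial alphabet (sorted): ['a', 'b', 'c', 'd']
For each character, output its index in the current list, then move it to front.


MTF encoding:
'd': index 3 in ['a', 'b', 'c', 'd'] -> ['d', 'a', 'b', 'c']
'c': index 3 in ['d', 'a', 'b', 'c'] -> ['c', 'd', 'a', 'b']
'a': index 2 in ['c', 'd', 'a', 'b'] -> ['a', 'c', 'd', 'b']
'd': index 2 in ['a', 'c', 'd', 'b'] -> ['d', 'a', 'c', 'b']
'd': index 0 in ['d', 'a', 'c', 'b'] -> ['d', 'a', 'c', 'b']
'b': index 3 in ['d', 'a', 'c', 'b'] -> ['b', 'd', 'a', 'c']
'b': index 0 in ['b', 'd', 'a', 'c'] -> ['b', 'd', 'a', 'c']


Output: [3, 3, 2, 2, 0, 3, 0]


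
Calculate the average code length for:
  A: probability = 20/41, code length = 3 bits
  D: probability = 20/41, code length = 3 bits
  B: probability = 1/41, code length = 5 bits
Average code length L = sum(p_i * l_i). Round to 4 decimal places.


Weighted contributions p_i * l_i:
  A: (20/41) * 3 = 60/41
  D: (20/41) * 3 = 60/41
  B: (1/41) * 5 = 5/41
Sum = (60 + 60 + 5)/41 = 125/41

L = 125/41 = 3.0488 bits/symbol


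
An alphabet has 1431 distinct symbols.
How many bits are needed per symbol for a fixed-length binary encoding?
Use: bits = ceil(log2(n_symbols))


log2(1431) = 10.4828
Bracket: 2^10 = 1024 < 1431 <= 2^11 = 2048
So ceil(log2(1431)) = 11

bits = ceil(log2(1431)) = ceil(10.4828) = 11 bits


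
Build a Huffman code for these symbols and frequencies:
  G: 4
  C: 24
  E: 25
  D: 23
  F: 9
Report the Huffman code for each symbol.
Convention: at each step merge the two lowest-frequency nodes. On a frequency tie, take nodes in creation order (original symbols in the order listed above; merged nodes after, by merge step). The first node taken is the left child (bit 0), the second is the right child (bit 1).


Huffman tree construction:
Step 1: Merge G(4) + F(9) = 13
Step 2: Merge (G+F)(13) + D(23) = 36
Step 3: Merge C(24) + E(25) = 49
Step 4: Merge ((G+F)+D)(36) + (C+E)(49) = 85
Read each symbol's code off the tree from the root (left child = 0, right child = 1).

Codes:
  G: 000 (length 3)
  C: 10 (length 2)
  E: 11 (length 2)
  D: 01 (length 2)
  F: 001 (length 3)
Average code length: 183/85 = 2.1529 bits/symbol


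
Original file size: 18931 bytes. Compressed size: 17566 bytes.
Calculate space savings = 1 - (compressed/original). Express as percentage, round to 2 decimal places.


ratio = compressed/original = 17566/18931 = 0.927896
savings = 1 - ratio = 1 - 0.927896 = 0.072104
as a percentage: 0.072104 * 100 = 7.21%

Space savings = 1 - 17566/18931 = 7.21%


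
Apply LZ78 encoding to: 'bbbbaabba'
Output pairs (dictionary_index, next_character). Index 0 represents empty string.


LZ78 encoding steps:
Dictionary: {0: ''}
Step 1: w='' (idx 0), next='b' -> output (0, 'b'), add 'b' as idx 1
Step 2: w='b' (idx 1), next='b' -> output (1, 'b'), add 'bb' as idx 2
Step 3: w='b' (idx 1), next='a' -> output (1, 'a'), add 'ba' as idx 3
Step 4: w='' (idx 0), next='a' -> output (0, 'a'), add 'a' as idx 4
Step 5: w='bb' (idx 2), next='a' -> output (2, 'a'), add 'bba' as idx 5


Encoded: [(0, 'b'), (1, 'b'), (1, 'a'), (0, 'a'), (2, 'a')]


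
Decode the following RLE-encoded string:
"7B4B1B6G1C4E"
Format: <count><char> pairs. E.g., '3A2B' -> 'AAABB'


Expanding each <count><char> pair:
  7B -> 'BBBBBBB'
  4B -> 'BBBB'
  1B -> 'B'
  6G -> 'GGGGGG'
  1C -> 'C'
  4E -> 'EEEE'

Decoded = BBBBBBBBBBBBGGGGGGCEEEE


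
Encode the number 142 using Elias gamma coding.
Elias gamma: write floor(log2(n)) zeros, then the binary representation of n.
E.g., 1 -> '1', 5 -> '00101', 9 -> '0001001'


num_bits = floor(log2(142)) + 1 = 8
leading_zeros = num_bits - 1 = 7
binary(142) = 10001110

Elias gamma(142) = '0000000' + '10001110' = 000000010001110 (15 bits)


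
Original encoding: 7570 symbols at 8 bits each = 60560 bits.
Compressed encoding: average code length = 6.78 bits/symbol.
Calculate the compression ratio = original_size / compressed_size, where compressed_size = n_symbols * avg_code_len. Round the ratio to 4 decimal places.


original_size = n_symbols * orig_bits = 7570 * 8 = 60560 bits
compressed_size = n_symbols * avg_code_len = 7570 * 6.78 = 51324.6 bits
ratio = original_size / compressed_size = 60560 / 51324.6 = 1.1799

Compression ratio = 1.1799


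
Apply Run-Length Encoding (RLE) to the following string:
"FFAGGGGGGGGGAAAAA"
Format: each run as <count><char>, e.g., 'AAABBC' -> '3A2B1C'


Scanning runs left to right:
  i=0: run of 'F' x 2 -> '2F'
  i=2: run of 'A' x 1 -> '1A'
  i=3: run of 'G' x 9 -> '9G'
  i=12: run of 'A' x 5 -> '5A'

RLE = 2F1A9G5A


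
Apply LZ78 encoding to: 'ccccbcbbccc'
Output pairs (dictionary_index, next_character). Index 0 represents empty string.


LZ78 encoding steps:
Dictionary: {0: ''}
Step 1: w='' (idx 0), next='c' -> output (0, 'c'), add 'c' as idx 1
Step 2: w='c' (idx 1), next='c' -> output (1, 'c'), add 'cc' as idx 2
Step 3: w='c' (idx 1), next='b' -> output (1, 'b'), add 'cb' as idx 3
Step 4: w='cb' (idx 3), next='b' -> output (3, 'b'), add 'cbb' as idx 4
Step 5: w='cc' (idx 2), next='c' -> output (2, 'c'), add 'ccc' as idx 5


Encoded: [(0, 'c'), (1, 'c'), (1, 'b'), (3, 'b'), (2, 'c')]


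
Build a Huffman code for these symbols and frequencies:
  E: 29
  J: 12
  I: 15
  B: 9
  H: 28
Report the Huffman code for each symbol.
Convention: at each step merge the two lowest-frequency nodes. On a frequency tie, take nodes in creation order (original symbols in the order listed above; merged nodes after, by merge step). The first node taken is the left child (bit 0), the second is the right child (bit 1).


Huffman tree construction:
Step 1: Merge B(9) + J(12) = 21
Step 2: Merge I(15) + (B+J)(21) = 36
Step 3: Merge H(28) + E(29) = 57
Step 4: Merge (I+(B+J))(36) + (H+E)(57) = 93
Read each symbol's code off the tree from the root (left child = 0, right child = 1).

Codes:
  E: 11 (length 2)
  J: 011 (length 3)
  I: 00 (length 2)
  B: 010 (length 3)
  H: 10 (length 2)
Average code length: 207/93 = 2.2258 bits/symbol


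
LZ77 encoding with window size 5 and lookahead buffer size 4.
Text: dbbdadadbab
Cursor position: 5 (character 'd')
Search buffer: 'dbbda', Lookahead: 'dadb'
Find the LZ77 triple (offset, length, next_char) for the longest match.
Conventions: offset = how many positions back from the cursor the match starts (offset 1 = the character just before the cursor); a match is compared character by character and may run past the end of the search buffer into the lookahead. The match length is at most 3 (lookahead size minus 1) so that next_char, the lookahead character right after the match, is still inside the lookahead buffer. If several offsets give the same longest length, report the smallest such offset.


Try each offset into the search buffer:
  offset=1 (pos 4, char 'a'): match length 0
  offset=2 (pos 3, char 'd'): match length 3
  offset=3 (pos 2, char 'b'): match length 0
  offset=4 (pos 1, char 'b'): match length 0
  offset=5 (pos 0, char 'd'): match length 1
Longest match has length 3 at offset 2.
next_char = character at position 5 + 3 = 8 -> 'b'

Best match: offset=2, length=3 (matching 'dad' starting at position 3)
LZ77 triple: (2, 3, 'b')


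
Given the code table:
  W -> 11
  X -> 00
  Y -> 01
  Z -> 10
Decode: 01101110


Decoding:
01 -> Y
10 -> Z
11 -> W
10 -> Z


Result: YZWZ


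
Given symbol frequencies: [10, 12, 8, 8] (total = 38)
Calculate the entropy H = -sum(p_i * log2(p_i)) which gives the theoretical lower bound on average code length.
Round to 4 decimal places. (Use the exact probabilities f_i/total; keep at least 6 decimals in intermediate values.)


Per-symbol terms -p_i * log2(p_i) with p_i = f_i/38:
  p = 10/38 = 0.263158: log2(p) = -1.925999, -p*log2(p) = 0.506842
  p = 12/38 = 0.315789: log2(p) = -1.662965, -p*log2(p) = 0.525147
  p = 8/38 = 0.210526: log2(p) = -2.247928, -p*log2(p) = 0.473248
  p = 8/38 = 0.210526: log2(p) = -2.247928, -p*log2(p) = 0.473248
H = 0.506842 + 0.525147 + 0.473248 + 0.473248 = 1.978485

H = 1.9785 bits/symbol


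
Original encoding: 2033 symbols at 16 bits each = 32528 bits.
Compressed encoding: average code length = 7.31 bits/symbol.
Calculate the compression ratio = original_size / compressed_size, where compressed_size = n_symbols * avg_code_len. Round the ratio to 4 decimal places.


original_size = n_symbols * orig_bits = 2033 * 16 = 32528 bits
compressed_size = n_symbols * avg_code_len = 2033 * 7.31 = 14861.23 bits
ratio = original_size / compressed_size = 32528 / 14861.23 = 2.1888

Compression ratio = 2.1888


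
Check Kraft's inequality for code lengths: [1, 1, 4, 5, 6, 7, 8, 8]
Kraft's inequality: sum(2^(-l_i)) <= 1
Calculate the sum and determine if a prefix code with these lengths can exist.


Sum = 2^(-1) + 2^(-1) + 2^(-4) + 2^(-5) + 2^(-6) + 2^(-7) + 2^(-8) + 2^(-8)
    = 0.5 + 0.5 + 0.0625 + 0.03125 + 0.015625 + 0.0078125 + 0.00390625 + 0.00390625
    = 288/256 = 1.125
Since 1.125 > 1, Kraft's inequality is NOT satisfied.
A prefix code with these lengths CANNOT exist.

Kraft sum = 1.125. Not satisfied.


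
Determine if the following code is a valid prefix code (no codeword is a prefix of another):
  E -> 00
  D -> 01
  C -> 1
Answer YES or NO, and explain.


Checking each pair (does one codeword prefix another?):
  E='00' vs D='01': no prefix
  E='00' vs C='1': no prefix
  D='01' vs E='00': no prefix
  D='01' vs C='1': no prefix
  C='1' vs E='00': no prefix
  C='1' vs D='01': no prefix
No violation found over all pairs.

YES -- this is a valid prefix code. No codeword is a prefix of any other codeword.


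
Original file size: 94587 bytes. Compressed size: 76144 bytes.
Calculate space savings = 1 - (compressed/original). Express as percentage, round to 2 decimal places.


ratio = compressed/original = 76144/94587 = 0.805015
savings = 1 - ratio = 1 - 0.805015 = 0.194985
as a percentage: 0.194985 * 100 = 19.5%

Space savings = 1 - 76144/94587 = 19.5%


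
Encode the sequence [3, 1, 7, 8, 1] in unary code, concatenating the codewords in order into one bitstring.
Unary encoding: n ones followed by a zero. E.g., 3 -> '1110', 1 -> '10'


Encode each number as n ones followed by a terminating 0:
  3 -> 1110 (4 bits)
  1 -> 10 (2 bits)
  7 -> 11111110 (8 bits)
  8 -> 111111110 (9 bits)
  1 -> 10 (2 bits)
Total length = 4 + 2 + 8 + 9 + 2 = 25 bits.

Unary([3, 1, 7, 8, 1]) = 1110101111111011111111010 (25 bits)


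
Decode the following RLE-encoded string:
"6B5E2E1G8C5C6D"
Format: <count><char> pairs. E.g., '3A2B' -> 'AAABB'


Expanding each <count><char> pair:
  6B -> 'BBBBBB'
  5E -> 'EEEEE'
  2E -> 'EE'
  1G -> 'G'
  8C -> 'CCCCCCCC'
  5C -> 'CCCCC'
  6D -> 'DDDDDD'

Decoded = BBBBBBEEEEEEEGCCCCCCCCCCCCCDDDDDD


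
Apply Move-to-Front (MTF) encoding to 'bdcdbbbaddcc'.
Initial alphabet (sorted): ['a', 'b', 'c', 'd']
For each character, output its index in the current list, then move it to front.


MTF encoding:
'b': index 1 in ['a', 'b', 'c', 'd'] -> ['b', 'a', 'c', 'd']
'd': index 3 in ['b', 'a', 'c', 'd'] -> ['d', 'b', 'a', 'c']
'c': index 3 in ['d', 'b', 'a', 'c'] -> ['c', 'd', 'b', 'a']
'd': index 1 in ['c', 'd', 'b', 'a'] -> ['d', 'c', 'b', 'a']
'b': index 2 in ['d', 'c', 'b', 'a'] -> ['b', 'd', 'c', 'a']
'b': index 0 in ['b', 'd', 'c', 'a'] -> ['b', 'd', 'c', 'a']
'b': index 0 in ['b', 'd', 'c', 'a'] -> ['b', 'd', 'c', 'a']
'a': index 3 in ['b', 'd', 'c', 'a'] -> ['a', 'b', 'd', 'c']
'd': index 2 in ['a', 'b', 'd', 'c'] -> ['d', 'a', 'b', 'c']
'd': index 0 in ['d', 'a', 'b', 'c'] -> ['d', 'a', 'b', 'c']
'c': index 3 in ['d', 'a', 'b', 'c'] -> ['c', 'd', 'a', 'b']
'c': index 0 in ['c', 'd', 'a', 'b'] -> ['c', 'd', 'a', 'b']


Output: [1, 3, 3, 1, 2, 0, 0, 3, 2, 0, 3, 0]


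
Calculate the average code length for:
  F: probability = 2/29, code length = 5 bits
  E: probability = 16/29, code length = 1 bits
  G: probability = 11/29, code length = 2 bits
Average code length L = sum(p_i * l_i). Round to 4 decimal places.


Weighted contributions p_i * l_i:
  F: (2/29) * 5 = 10/29
  E: (16/29) * 1 = 16/29
  G: (11/29) * 2 = 22/29
Sum = (10 + 16 + 22)/29 = 48/29

L = 48/29 = 1.6552 bits/symbol


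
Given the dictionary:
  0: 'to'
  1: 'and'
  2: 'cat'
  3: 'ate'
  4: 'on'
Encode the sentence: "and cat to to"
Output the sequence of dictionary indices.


Look up each word in the dictionary:
  'and' -> 1
  'cat' -> 2
  'to' -> 0
  'to' -> 0

Encoded: [1, 2, 0, 0]


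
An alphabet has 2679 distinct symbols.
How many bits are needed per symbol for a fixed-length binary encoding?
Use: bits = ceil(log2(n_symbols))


log2(2679) = 11.3875
Bracket: 2^11 = 2048 < 2679 <= 2^12 = 4096
So ceil(log2(2679)) = 12

bits = ceil(log2(2679)) = ceil(11.3875) = 12 bits


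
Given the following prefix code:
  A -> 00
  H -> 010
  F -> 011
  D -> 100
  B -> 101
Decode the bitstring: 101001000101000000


Decoding step by step:
Bits 101 -> B
Bits 00 -> A
Bits 100 -> D
Bits 010 -> H
Bits 100 -> D
Bits 00 -> A
Bits 00 -> A


Decoded message: BADHDAA


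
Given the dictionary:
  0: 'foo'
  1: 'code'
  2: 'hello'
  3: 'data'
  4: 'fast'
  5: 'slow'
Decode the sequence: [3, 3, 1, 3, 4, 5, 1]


Look up each index in the dictionary:
  3 -> 'data'
  3 -> 'data'
  1 -> 'code'
  3 -> 'data'
  4 -> 'fast'
  5 -> 'slow'
  1 -> 'code'

Decoded: "data data code data fast slow code"


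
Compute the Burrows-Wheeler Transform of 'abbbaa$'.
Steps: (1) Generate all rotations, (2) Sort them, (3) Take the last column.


Rotations (sorted):
  0: $abbbaa -> last char: a
  1: a$abbba -> last char: a
  2: aa$abbb -> last char: b
  3: abbbaa$ -> last char: $
  4: baa$abb -> last char: b
  5: bbaa$ab -> last char: b
  6: bbbaa$a -> last char: a


BWT = aab$bba


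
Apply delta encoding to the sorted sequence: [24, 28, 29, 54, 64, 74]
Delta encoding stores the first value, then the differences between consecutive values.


First value: 24
Deltas:
  28 - 24 = 4
  29 - 28 = 1
  54 - 29 = 25
  64 - 54 = 10
  74 - 64 = 10


Delta encoded: [24, 4, 1, 25, 10, 10]


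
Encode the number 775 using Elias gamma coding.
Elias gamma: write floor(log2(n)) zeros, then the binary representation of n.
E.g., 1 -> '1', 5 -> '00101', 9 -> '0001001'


num_bits = floor(log2(775)) + 1 = 10
leading_zeros = num_bits - 1 = 9
binary(775) = 1100000111

Elias gamma(775) = '000000000' + '1100000111' = 0000000001100000111 (19 bits)


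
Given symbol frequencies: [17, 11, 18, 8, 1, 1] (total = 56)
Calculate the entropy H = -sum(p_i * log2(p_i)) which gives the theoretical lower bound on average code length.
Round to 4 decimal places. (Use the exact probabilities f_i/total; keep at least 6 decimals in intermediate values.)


Per-symbol terms -p_i * log2(p_i) with p_i = f_i/56:
  p = 17/56 = 0.303571: log2(p) = -1.719892, -p*log2(p) = 0.522110
  p = 11/56 = 0.196429: log2(p) = -2.347923, -p*log2(p) = 0.461199
  p = 18/56 = 0.321429: log2(p) = -1.637430, -p*log2(p) = 0.526317
  p = 8/56 = 0.142857: log2(p) = -2.807355, -p*log2(p) = 0.401051
  p = 1/56 = 0.017857: log2(p) = -5.807355, -p*log2(p) = 0.103703
  p = 1/56 = 0.017857: log2(p) = -5.807355, -p*log2(p) = 0.103703
H = 0.522110 + 0.461199 + 0.526317 + 0.401051 + 0.103703 + 0.103703 = 2.118083

H = 2.1181 bits/symbol


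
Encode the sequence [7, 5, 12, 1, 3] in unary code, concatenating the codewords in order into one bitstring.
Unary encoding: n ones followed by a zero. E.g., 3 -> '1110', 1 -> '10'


Encode each number as n ones followed by a terminating 0:
  7 -> 11111110 (8 bits)
  5 -> 111110 (6 bits)
  12 -> 1111111111110 (13 bits)
  1 -> 10 (2 bits)
  3 -> 1110 (4 bits)
Total length = 8 + 6 + 13 + 2 + 4 = 33 bits.

Unary([7, 5, 12, 1, 3]) = 111111101111101111111111110101110 (33 bits)


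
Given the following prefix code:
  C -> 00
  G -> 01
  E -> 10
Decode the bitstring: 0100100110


Decoding step by step:
Bits 01 -> G
Bits 00 -> C
Bits 10 -> E
Bits 01 -> G
Bits 10 -> E


Decoded message: GCEGE


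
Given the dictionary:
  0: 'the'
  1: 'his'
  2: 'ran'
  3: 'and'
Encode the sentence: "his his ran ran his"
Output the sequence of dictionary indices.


Look up each word in the dictionary:
  'his' -> 1
  'his' -> 1
  'ran' -> 2
  'ran' -> 2
  'his' -> 1

Encoded: [1, 1, 2, 2, 1]


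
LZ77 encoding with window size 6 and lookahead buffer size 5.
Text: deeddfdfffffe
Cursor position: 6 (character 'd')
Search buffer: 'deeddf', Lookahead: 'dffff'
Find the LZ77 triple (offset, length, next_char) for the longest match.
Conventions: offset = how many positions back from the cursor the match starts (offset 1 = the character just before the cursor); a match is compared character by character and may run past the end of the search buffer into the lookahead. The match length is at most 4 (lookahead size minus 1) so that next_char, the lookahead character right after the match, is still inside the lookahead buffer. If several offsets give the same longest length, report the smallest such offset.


Try each offset into the search buffer:
  offset=1 (pos 5, char 'f'): match length 0
  offset=2 (pos 4, char 'd'): match length 2
  offset=3 (pos 3, char 'd'): match length 1
  offset=4 (pos 2, char 'e'): match length 0
  offset=5 (pos 1, char 'e'): match length 0
  offset=6 (pos 0, char 'd'): match length 1
Longest match has length 2 at offset 2.
next_char = character at position 6 + 2 = 8 -> 'f'

Best match: offset=2, length=2 (matching 'df' starting at position 4)
LZ77 triple: (2, 2, 'f')


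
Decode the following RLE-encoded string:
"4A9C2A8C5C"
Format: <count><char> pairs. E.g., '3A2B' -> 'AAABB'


Expanding each <count><char> pair:
  4A -> 'AAAA'
  9C -> 'CCCCCCCCC'
  2A -> 'AA'
  8C -> 'CCCCCCCC'
  5C -> 'CCCCC'

Decoded = AAAACCCCCCCCCAACCCCCCCCCCCCC


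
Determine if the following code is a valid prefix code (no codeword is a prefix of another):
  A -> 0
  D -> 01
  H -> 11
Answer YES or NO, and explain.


Checking each pair (does one codeword prefix another?):
  A='0' vs D='01': prefix -- VIOLATION

NO -- this is NOT a valid prefix code. A (0) is a prefix of D (01).


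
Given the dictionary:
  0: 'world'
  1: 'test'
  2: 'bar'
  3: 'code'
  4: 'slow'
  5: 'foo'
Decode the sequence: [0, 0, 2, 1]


Look up each index in the dictionary:
  0 -> 'world'
  0 -> 'world'
  2 -> 'bar'
  1 -> 'test'

Decoded: "world world bar test"


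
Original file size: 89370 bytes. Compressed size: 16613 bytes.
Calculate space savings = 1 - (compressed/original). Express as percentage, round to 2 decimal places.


ratio = compressed/original = 16613/89370 = 0.18589
savings = 1 - ratio = 1 - 0.18589 = 0.81411
as a percentage: 0.81411 * 100 = 81.41%

Space savings = 1 - 16613/89370 = 81.41%


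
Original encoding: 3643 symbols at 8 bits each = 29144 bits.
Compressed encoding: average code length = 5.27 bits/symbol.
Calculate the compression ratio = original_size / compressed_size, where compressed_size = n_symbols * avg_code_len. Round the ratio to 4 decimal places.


original_size = n_symbols * orig_bits = 3643 * 8 = 29144 bits
compressed_size = n_symbols * avg_code_len = 3643 * 5.27 = 19198.61 bits
ratio = original_size / compressed_size = 29144 / 19198.61 = 1.518

Compression ratio = 1.518


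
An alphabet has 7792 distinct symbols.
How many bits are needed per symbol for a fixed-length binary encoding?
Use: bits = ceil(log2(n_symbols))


log2(7792) = 12.9278
Bracket: 2^12 = 4096 < 7792 <= 2^13 = 8192
So ceil(log2(7792)) = 13

bits = ceil(log2(7792)) = ceil(12.9278) = 13 bits


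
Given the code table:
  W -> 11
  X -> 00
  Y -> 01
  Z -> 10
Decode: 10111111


Decoding:
10 -> Z
11 -> W
11 -> W
11 -> W


Result: ZWWW


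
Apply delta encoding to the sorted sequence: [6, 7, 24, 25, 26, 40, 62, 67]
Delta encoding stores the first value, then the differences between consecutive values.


First value: 6
Deltas:
  7 - 6 = 1
  24 - 7 = 17
  25 - 24 = 1
  26 - 25 = 1
  40 - 26 = 14
  62 - 40 = 22
  67 - 62 = 5


Delta encoded: [6, 1, 17, 1, 1, 14, 22, 5]


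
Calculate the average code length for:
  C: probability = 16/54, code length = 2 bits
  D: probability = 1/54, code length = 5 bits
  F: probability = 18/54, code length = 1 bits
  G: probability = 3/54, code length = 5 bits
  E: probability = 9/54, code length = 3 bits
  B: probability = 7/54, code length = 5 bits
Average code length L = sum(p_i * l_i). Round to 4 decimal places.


Weighted contributions p_i * l_i:
  C: (16/54) * 2 = 32/54
  D: (1/54) * 5 = 5/54
  F: (18/54) * 1 = 18/54
  G: (3/54) * 5 = 15/54
  E: (9/54) * 3 = 27/54
  B: (7/54) * 5 = 35/54
Sum = (32 + 5 + 18 + 15 + 27 + 35)/54 = 132/54

L = 132/54 = 2.4444 bits/symbol


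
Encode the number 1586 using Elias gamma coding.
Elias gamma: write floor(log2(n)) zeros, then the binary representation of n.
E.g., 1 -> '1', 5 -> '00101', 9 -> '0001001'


num_bits = floor(log2(1586)) + 1 = 11
leading_zeros = num_bits - 1 = 10
binary(1586) = 11000110010

Elias gamma(1586) = '0000000000' + '11000110010' = 000000000011000110010 (21 bits)


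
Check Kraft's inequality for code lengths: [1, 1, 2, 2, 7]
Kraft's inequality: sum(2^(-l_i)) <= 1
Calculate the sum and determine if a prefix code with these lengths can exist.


Sum = 2^(-1) + 2^(-1) + 2^(-2) + 2^(-2) + 2^(-7)
    = 0.5 + 0.5 + 0.25 + 0.25 + 0.0078125
    = 193/128 = 1.5078125
Since 1.5078125 > 1, Kraft's inequality is NOT satisfied.
A prefix code with these lengths CANNOT exist.

Kraft sum = 1.5078125. Not satisfied.


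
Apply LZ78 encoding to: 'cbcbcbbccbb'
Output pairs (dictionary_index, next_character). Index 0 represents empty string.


LZ78 encoding steps:
Dictionary: {0: ''}
Step 1: w='' (idx 0), next='c' -> output (0, 'c'), add 'c' as idx 1
Step 2: w='' (idx 0), next='b' -> output (0, 'b'), add 'b' as idx 2
Step 3: w='c' (idx 1), next='b' -> output (1, 'b'), add 'cb' as idx 3
Step 4: w='cb' (idx 3), next='b' -> output (3, 'b'), add 'cbb' as idx 4
Step 5: w='c' (idx 1), next='c' -> output (1, 'c'), add 'cc' as idx 5
Step 6: w='b' (idx 2), next='b' -> output (2, 'b'), add 'bb' as idx 6


Encoded: [(0, 'c'), (0, 'b'), (1, 'b'), (3, 'b'), (1, 'c'), (2, 'b')]


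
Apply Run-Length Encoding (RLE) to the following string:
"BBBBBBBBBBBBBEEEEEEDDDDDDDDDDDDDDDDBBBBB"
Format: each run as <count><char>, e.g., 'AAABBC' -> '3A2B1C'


Scanning runs left to right:
  i=0: run of 'B' x 13 -> '13B'
  i=13: run of 'E' x 6 -> '6E'
  i=19: run of 'D' x 16 -> '16D'
  i=35: run of 'B' x 5 -> '5B'

RLE = 13B6E16D5B


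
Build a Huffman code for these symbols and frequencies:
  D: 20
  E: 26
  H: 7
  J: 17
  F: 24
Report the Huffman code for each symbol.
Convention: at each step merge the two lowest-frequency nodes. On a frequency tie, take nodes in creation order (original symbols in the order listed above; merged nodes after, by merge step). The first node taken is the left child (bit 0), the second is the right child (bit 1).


Huffman tree construction:
Step 1: Merge H(7) + J(17) = 24
Step 2: Merge D(20) + F(24) = 44
Step 3: Merge (H+J)(24) + E(26) = 50
Step 4: Merge (D+F)(44) + ((H+J)+E)(50) = 94
Read each symbol's code off the tree from the root (left child = 0, right child = 1).

Codes:
  D: 00 (length 2)
  E: 11 (length 2)
  H: 100 (length 3)
  J: 101 (length 3)
  F: 01 (length 2)
Average code length: 212/94 = 2.2553 bits/symbol


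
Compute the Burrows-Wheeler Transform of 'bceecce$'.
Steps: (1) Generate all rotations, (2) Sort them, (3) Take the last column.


Rotations (sorted):
  0: $bceecce -> last char: e
  1: bceecce$ -> last char: $
  2: cce$bcee -> last char: e
  3: ce$bceec -> last char: c
  4: ceecce$b -> last char: b
  5: e$bceecc -> last char: c
  6: ecce$bce -> last char: e
  7: eecce$bc -> last char: c


BWT = e$ecbcec


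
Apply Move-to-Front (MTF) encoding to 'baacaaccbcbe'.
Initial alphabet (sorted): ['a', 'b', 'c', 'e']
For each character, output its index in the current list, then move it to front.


MTF encoding:
'b': index 1 in ['a', 'b', 'c', 'e'] -> ['b', 'a', 'c', 'e']
'a': index 1 in ['b', 'a', 'c', 'e'] -> ['a', 'b', 'c', 'e']
'a': index 0 in ['a', 'b', 'c', 'e'] -> ['a', 'b', 'c', 'e']
'c': index 2 in ['a', 'b', 'c', 'e'] -> ['c', 'a', 'b', 'e']
'a': index 1 in ['c', 'a', 'b', 'e'] -> ['a', 'c', 'b', 'e']
'a': index 0 in ['a', 'c', 'b', 'e'] -> ['a', 'c', 'b', 'e']
'c': index 1 in ['a', 'c', 'b', 'e'] -> ['c', 'a', 'b', 'e']
'c': index 0 in ['c', 'a', 'b', 'e'] -> ['c', 'a', 'b', 'e']
'b': index 2 in ['c', 'a', 'b', 'e'] -> ['b', 'c', 'a', 'e']
'c': index 1 in ['b', 'c', 'a', 'e'] -> ['c', 'b', 'a', 'e']
'b': index 1 in ['c', 'b', 'a', 'e'] -> ['b', 'c', 'a', 'e']
'e': index 3 in ['b', 'c', 'a', 'e'] -> ['e', 'b', 'c', 'a']


Output: [1, 1, 0, 2, 1, 0, 1, 0, 2, 1, 1, 3]


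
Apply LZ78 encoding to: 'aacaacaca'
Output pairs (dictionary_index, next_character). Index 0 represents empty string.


LZ78 encoding steps:
Dictionary: {0: ''}
Step 1: w='' (idx 0), next='a' -> output (0, 'a'), add 'a' as idx 1
Step 2: w='a' (idx 1), next='c' -> output (1, 'c'), add 'ac' as idx 2
Step 3: w='a' (idx 1), next='a' -> output (1, 'a'), add 'aa' as idx 3
Step 4: w='' (idx 0), next='c' -> output (0, 'c'), add 'c' as idx 4
Step 5: w='ac' (idx 2), next='a' -> output (2, 'a'), add 'aca' as idx 5


Encoded: [(0, 'a'), (1, 'c'), (1, 'a'), (0, 'c'), (2, 'a')]


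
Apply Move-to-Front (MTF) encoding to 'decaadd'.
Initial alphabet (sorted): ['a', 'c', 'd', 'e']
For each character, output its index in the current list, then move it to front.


MTF encoding:
'd': index 2 in ['a', 'c', 'd', 'e'] -> ['d', 'a', 'c', 'e']
'e': index 3 in ['d', 'a', 'c', 'e'] -> ['e', 'd', 'a', 'c']
'c': index 3 in ['e', 'd', 'a', 'c'] -> ['c', 'e', 'd', 'a']
'a': index 3 in ['c', 'e', 'd', 'a'] -> ['a', 'c', 'e', 'd']
'a': index 0 in ['a', 'c', 'e', 'd'] -> ['a', 'c', 'e', 'd']
'd': index 3 in ['a', 'c', 'e', 'd'] -> ['d', 'a', 'c', 'e']
'd': index 0 in ['d', 'a', 'c', 'e'] -> ['d', 'a', 'c', 'e']


Output: [2, 3, 3, 3, 0, 3, 0]


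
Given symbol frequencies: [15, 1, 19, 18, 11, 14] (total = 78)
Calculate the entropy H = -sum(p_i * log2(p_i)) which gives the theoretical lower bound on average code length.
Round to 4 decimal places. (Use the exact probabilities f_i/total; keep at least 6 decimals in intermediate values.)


Per-symbol terms -p_i * log2(p_i) with p_i = f_i/78:
  p = 15/78 = 0.192308: log2(p) = -2.378512, -p*log2(p) = 0.457406
  p = 1/78 = 0.012821: log2(p) = -6.285402, -p*log2(p) = 0.080582
  p = 19/78 = 0.243590: log2(p) = -2.037475, -p*log2(p) = 0.496308
  p = 18/78 = 0.230769: log2(p) = -2.115477, -p*log2(p) = 0.488187
  p = 11/78 = 0.141026: log2(p) = -2.825971, -p*log2(p) = 0.398534
  p = 14/78 = 0.179487: log2(p) = -2.478047, -p*log2(p) = 0.444778
H = 0.457406 + 0.080582 + 0.496308 + 0.488187 + 0.398534 + 0.444778 = 2.365795

H = 2.3658 bits/symbol


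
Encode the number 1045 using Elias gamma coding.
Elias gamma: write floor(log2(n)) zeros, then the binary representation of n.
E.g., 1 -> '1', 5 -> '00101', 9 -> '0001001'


num_bits = floor(log2(1045)) + 1 = 11
leading_zeros = num_bits - 1 = 10
binary(1045) = 10000010101

Elias gamma(1045) = '0000000000' + '10000010101' = 000000000010000010101 (21 bits)


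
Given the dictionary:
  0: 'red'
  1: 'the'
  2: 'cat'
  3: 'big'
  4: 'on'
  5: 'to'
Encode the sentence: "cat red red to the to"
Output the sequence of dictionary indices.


Look up each word in the dictionary:
  'cat' -> 2
  'red' -> 0
  'red' -> 0
  'to' -> 5
  'the' -> 1
  'to' -> 5

Encoded: [2, 0, 0, 5, 1, 5]


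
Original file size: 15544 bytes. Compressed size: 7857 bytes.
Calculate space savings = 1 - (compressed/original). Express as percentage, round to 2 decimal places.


ratio = compressed/original = 7857/15544 = 0.505468
savings = 1 - ratio = 1 - 0.505468 = 0.494532
as a percentage: 0.494532 * 100 = 49.45%

Space savings = 1 - 7857/15544 = 49.45%


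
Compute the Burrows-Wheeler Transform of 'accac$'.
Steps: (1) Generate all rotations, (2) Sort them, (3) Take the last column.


Rotations (sorted):
  0: $accac -> last char: c
  1: ac$acc -> last char: c
  2: accac$ -> last char: $
  3: c$acca -> last char: a
  4: cac$ac -> last char: c
  5: ccac$a -> last char: a


BWT = cc$aca


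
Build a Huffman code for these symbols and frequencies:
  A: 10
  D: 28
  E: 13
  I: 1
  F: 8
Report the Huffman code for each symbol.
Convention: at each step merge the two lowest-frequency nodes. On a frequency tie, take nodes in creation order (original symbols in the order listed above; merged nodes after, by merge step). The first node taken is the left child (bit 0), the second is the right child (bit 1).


Huffman tree construction:
Step 1: Merge I(1) + F(8) = 9
Step 2: Merge (I+F)(9) + A(10) = 19
Step 3: Merge E(13) + ((I+F)+A)(19) = 32
Step 4: Merge D(28) + (E+((I+F)+A))(32) = 60
Read each symbol's code off the tree from the root (left child = 0, right child = 1).

Codes:
  A: 111 (length 3)
  D: 0 (length 1)
  E: 10 (length 2)
  I: 1100 (length 4)
  F: 1101 (length 4)
Average code length: 120/60 = 2.0000 bits/symbol


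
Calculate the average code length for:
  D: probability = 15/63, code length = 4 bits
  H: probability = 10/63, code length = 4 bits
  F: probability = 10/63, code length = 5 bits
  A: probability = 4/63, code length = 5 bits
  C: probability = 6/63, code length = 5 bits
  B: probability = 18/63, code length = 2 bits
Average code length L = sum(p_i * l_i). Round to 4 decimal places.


Weighted contributions p_i * l_i:
  D: (15/63) * 4 = 60/63
  H: (10/63) * 4 = 40/63
  F: (10/63) * 5 = 50/63
  A: (4/63) * 5 = 20/63
  C: (6/63) * 5 = 30/63
  B: (18/63) * 2 = 36/63
Sum = (60 + 40 + 50 + 20 + 30 + 36)/63 = 236/63

L = 236/63 = 3.7460 bits/symbol


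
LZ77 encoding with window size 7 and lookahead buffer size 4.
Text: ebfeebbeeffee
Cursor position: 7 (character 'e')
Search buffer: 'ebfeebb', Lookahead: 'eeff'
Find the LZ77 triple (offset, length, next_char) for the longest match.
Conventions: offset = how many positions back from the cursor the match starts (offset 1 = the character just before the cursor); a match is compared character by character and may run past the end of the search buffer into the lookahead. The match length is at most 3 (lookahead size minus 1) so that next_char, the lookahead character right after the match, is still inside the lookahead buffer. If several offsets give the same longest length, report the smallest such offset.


Try each offset into the search buffer:
  offset=1 (pos 6, char 'b'): match length 0
  offset=2 (pos 5, char 'b'): match length 0
  offset=3 (pos 4, char 'e'): match length 1
  offset=4 (pos 3, char 'e'): match length 2
  offset=5 (pos 2, char 'f'): match length 0
  offset=6 (pos 1, char 'b'): match length 0
  offset=7 (pos 0, char 'e'): match length 1
Longest match has length 2 at offset 4.
next_char = character at position 7 + 2 = 9 -> 'f'

Best match: offset=4, length=2 (matching 'ee' starting at position 3)
LZ77 triple: (4, 2, 'f')


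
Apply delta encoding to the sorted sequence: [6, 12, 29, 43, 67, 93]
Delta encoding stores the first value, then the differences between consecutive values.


First value: 6
Deltas:
  12 - 6 = 6
  29 - 12 = 17
  43 - 29 = 14
  67 - 43 = 24
  93 - 67 = 26


Delta encoded: [6, 6, 17, 14, 24, 26]


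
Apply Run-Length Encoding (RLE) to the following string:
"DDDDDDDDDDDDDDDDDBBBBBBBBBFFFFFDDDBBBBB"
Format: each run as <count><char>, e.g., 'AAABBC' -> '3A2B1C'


Scanning runs left to right:
  i=0: run of 'D' x 17 -> '17D'
  i=17: run of 'B' x 9 -> '9B'
  i=26: run of 'F' x 5 -> '5F'
  i=31: run of 'D' x 3 -> '3D'
  i=34: run of 'B' x 5 -> '5B'

RLE = 17D9B5F3D5B


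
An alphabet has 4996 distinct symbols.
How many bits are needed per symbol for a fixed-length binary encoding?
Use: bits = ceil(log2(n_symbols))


log2(4996) = 12.2866
Bracket: 2^12 = 4096 < 4996 <= 2^13 = 8192
So ceil(log2(4996)) = 13

bits = ceil(log2(4996)) = ceil(12.2866) = 13 bits


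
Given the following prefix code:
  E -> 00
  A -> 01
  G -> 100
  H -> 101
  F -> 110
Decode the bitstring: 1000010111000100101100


Decoding step by step:
Bits 100 -> G
Bits 00 -> E
Bits 101 -> H
Bits 110 -> F
Bits 00 -> E
Bits 100 -> G
Bits 101 -> H
Bits 100 -> G


Decoded message: GEHFEGHG


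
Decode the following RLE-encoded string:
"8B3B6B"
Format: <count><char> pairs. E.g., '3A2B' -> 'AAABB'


Expanding each <count><char> pair:
  8B -> 'BBBBBBBB'
  3B -> 'BBB'
  6B -> 'BBBBBB'

Decoded = BBBBBBBBBBBBBBBBB


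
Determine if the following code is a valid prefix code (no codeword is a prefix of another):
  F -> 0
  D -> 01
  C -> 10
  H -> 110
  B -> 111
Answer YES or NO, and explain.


Checking each pair (does one codeword prefix another?):
  F='0' vs D='01': prefix -- VIOLATION

NO -- this is NOT a valid prefix code. F (0) is a prefix of D (01).


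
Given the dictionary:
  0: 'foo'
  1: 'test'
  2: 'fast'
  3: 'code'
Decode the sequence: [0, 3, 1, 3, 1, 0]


Look up each index in the dictionary:
  0 -> 'foo'
  3 -> 'code'
  1 -> 'test'
  3 -> 'code'
  1 -> 'test'
  0 -> 'foo'

Decoded: "foo code test code test foo"


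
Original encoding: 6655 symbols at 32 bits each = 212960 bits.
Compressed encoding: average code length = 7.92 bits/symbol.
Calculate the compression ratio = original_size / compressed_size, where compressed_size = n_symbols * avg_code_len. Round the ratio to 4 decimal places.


original_size = n_symbols * orig_bits = 6655 * 32 = 212960 bits
compressed_size = n_symbols * avg_code_len = 6655 * 7.92 = 52707.6 bits
ratio = original_size / compressed_size = 212960 / 52707.6 = 4.0404

Compression ratio = 4.0404


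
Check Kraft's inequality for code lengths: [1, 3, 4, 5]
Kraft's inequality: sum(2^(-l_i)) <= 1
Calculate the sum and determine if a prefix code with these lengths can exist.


Sum = 2^(-1) + 2^(-3) + 2^(-4) + 2^(-5)
    = 0.5 + 0.125 + 0.0625 + 0.03125
    = 23/32 = 0.71875
Since 0.71875 <= 1, Kraft's inequality IS satisfied.
A prefix code with these lengths CAN exist.

Kraft sum = 0.71875. Satisfied.


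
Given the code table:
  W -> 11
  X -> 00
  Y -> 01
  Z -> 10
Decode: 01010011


Decoding:
01 -> Y
01 -> Y
00 -> X
11 -> W


Result: YYXW


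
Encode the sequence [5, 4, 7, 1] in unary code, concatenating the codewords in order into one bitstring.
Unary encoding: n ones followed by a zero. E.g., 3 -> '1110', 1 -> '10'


Encode each number as n ones followed by a terminating 0:
  5 -> 111110 (6 bits)
  4 -> 11110 (5 bits)
  7 -> 11111110 (8 bits)
  1 -> 10 (2 bits)
Total length = 6 + 5 + 8 + 2 = 21 bits.

Unary([5, 4, 7, 1]) = 111110111101111111010 (21 bits)


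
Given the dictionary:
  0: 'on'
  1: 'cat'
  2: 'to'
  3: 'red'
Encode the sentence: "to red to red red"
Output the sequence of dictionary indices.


Look up each word in the dictionary:
  'to' -> 2
  'red' -> 3
  'to' -> 2
  'red' -> 3
  'red' -> 3

Encoded: [2, 3, 2, 3, 3]


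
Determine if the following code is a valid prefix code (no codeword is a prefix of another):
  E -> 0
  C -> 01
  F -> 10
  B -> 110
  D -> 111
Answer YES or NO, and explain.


Checking each pair (does one codeword prefix another?):
  E='0' vs C='01': prefix -- VIOLATION

NO -- this is NOT a valid prefix code. E (0) is a prefix of C (01).
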